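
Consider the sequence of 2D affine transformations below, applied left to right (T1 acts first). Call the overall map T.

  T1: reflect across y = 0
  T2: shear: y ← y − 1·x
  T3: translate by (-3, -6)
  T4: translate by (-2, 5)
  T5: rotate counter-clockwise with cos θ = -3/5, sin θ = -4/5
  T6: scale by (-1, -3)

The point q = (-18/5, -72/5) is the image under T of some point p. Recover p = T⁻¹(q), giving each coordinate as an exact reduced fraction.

T1 = [1 0 0; 0 -1 0; 0 0 1]
T2·T1 = [1 0 0; -1 -1 0; 0 0 1]
T3·…·T1 = [1 0 -3; -1 -1 -6; 0 0 1]
T4·…·T1 = [1 0 -5; -1 -1 -1; 0 0 1]
T5·…·T1 = [-7/5 -4/5 11/5; -1/5 3/5 23/5; 0 0 1]
T6·…·T1 = [7/5 4/5 -11/5; 3/5 -9/5 -69/5; 0 0 1]
det M = -3; M⁻¹ = [3/5 4/15 5; 1/5 -7/15 -6; 0 0 1]
M⁻¹ · (-18/5, -72/5)ᵀ = (-1, 0)ᵀ

p = (-1, 0)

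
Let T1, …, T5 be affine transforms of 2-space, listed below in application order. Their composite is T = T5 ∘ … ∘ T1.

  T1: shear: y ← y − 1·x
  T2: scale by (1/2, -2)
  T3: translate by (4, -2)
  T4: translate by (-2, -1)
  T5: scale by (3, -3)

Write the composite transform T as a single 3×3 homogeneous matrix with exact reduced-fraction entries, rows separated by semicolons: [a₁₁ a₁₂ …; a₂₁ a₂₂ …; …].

T1 = [1 0 0; -1 1 0; 0 0 1]
T2·T1 = [1/2 0 0; 2 -2 0; 0 0 1]
T3·…·T1 = [1/2 0 4; 2 -2 -2; 0 0 1]
T4·…·T1 = [1/2 0 2; 2 -2 -3; 0 0 1]
T5·…·T1 = [3/2 0 6; -6 6 9; 0 0 1]

T = [3/2 0 6; -6 6 9; 0 0 1]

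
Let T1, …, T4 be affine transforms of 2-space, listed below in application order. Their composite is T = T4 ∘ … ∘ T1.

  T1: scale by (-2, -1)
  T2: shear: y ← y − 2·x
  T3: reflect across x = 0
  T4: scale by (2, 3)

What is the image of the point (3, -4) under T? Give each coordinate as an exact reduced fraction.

T1 scale by (-2, -1): (3, -4) → (-6, 4)
T2 shear: y ← y − 2·x: (-6, 4) → (-6, 16)
T3 reflect across x = 0: (-6, 16) → (6, 16)
T4 scale by (2, 3): (6, 16) → (12, 48)

T(p) = (12, 48)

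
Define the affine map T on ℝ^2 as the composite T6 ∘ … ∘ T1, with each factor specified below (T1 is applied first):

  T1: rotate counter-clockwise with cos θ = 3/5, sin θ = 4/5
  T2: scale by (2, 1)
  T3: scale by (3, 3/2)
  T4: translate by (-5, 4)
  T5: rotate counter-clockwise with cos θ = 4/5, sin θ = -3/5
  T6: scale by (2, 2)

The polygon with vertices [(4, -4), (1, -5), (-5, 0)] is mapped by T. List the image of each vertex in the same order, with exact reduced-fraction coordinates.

T1 rotate counter-clockwise with cos θ = 3/5, sin θ = 4/5: (4, -4) → (28/5, 4/5); (1, -5) → (23/5, -11/5); (-5, 0) → (-3, -4)
T2 scale by (2, 1): (28/5, 4/5) → (56/5, 4/5); (23/5, -11/5) → (46/5, -11/5); (-3, -4) → (-6, -4)
T3 scale by (3, 3/2): (56/5, 4/5) → (168/5, 6/5); (46/5, -11/5) → (138/5, -33/10); (-6, -4) → (-18, -6)
T4 translate by (-5, 4): (168/5, 6/5) → (143/5, 26/5); (138/5, -33/10) → (113/5, 7/10); (-18, -6) → (-23, -2)
T5 rotate counter-clockwise with cos θ = 4/5, sin θ = -3/5: (143/5, 26/5) → (26, -13); (113/5, 7/10) → (37/2, -13); (-23, -2) → (-98/5, 61/5)
T6 scale by (2, 2): (26, -13) → (52, -26); (37/2, -13) → (37, -26); (-98/5, 61/5) → (-196/5, 122/5)

image vertices: (52, -26), (37, -26), (-196/5, 122/5)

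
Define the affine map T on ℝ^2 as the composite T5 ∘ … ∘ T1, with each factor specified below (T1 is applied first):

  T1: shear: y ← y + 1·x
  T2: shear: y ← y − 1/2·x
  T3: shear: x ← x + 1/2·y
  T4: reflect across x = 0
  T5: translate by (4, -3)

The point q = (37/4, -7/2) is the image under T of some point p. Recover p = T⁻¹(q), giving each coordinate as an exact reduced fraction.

p = (-5, 2)

T1 = [1 0 0; 1 1 0; 0 0 1]
T2·T1 = [1 0 0; 1/2 1 0; 0 0 1]
T3·…·T1 = [5/4 1/2 0; 1/2 1 0; 0 0 1]
T4·…·T1 = [-5/4 -1/2 0; 1/2 1 0; 0 0 1]
T5·…·T1 = [-5/4 -1/2 4; 1/2 1 -3; 0 0 1]
det M = -1; M⁻¹ = [-1 -1/2 5/2; 1/2 5/4 7/4; 0 0 1]
M⁻¹ · (37/4, -7/2)ᵀ = (-5, 2)ᵀ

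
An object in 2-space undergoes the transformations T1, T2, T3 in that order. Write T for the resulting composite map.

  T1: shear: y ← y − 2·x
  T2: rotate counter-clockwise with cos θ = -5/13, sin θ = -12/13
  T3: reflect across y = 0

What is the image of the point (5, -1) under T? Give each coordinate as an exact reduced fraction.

T1 shear: y ← y − 2·x: (5, -1) → (5, -11)
T2 rotate counter-clockwise with cos θ = -5/13, sin θ = -12/13: (5, -11) → (-157/13, -5/13)
T3 reflect across y = 0: (-157/13, -5/13) → (-157/13, 5/13)

T(p) = (-157/13, 5/13)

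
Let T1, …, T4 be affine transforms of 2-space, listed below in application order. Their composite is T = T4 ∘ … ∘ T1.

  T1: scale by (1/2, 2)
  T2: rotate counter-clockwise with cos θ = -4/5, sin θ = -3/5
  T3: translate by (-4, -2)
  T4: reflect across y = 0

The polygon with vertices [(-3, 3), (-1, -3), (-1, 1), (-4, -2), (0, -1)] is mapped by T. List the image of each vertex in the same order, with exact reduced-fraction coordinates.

T1 scale by (1/2, 2): (-3, 3) → (-3/2, 6); (-1, -3) → (-1/2, -6); (-1, 1) → (-1/2, 2); (-4, -2) → (-2, -4); (0, -1) → (0, -2)
T2 rotate counter-clockwise with cos θ = -4/5, sin θ = -3/5: (-3/2, 6) → (24/5, -39/10); (-1/2, -6) → (-16/5, 51/10); (-1/2, 2) → (8/5, -13/10); (-2, -4) → (-4/5, 22/5); (0, -2) → (-6/5, 8/5)
T3 translate by (-4, -2): (24/5, -39/10) → (4/5, -59/10); (-16/5, 51/10) → (-36/5, 31/10); (8/5, -13/10) → (-12/5, -33/10); (-4/5, 22/5) → (-24/5, 12/5); (-6/5, 8/5) → (-26/5, -2/5)
T4 reflect across y = 0: (4/5, -59/10) → (4/5, 59/10); (-36/5, 31/10) → (-36/5, -31/10); (-12/5, -33/10) → (-12/5, 33/10); (-24/5, 12/5) → (-24/5, -12/5); (-26/5, -2/5) → (-26/5, 2/5)

image vertices: (4/5, 59/10), (-36/5, -31/10), (-12/5, 33/10), (-24/5, -12/5), (-26/5, 2/5)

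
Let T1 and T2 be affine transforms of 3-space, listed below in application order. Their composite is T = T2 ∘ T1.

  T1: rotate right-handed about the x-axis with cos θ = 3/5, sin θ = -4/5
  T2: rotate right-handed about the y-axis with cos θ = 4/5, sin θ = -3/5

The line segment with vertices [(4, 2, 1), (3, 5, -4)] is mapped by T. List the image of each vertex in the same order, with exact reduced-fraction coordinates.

T1 rotate right-handed about the x-axis with cos θ = 3/5, sin θ = -4/5: (4, 2, 1) → (4, 2, -1); (3, 5, -4) → (3, -1/5, -32/5)
T2 rotate right-handed about the y-axis with cos θ = 4/5, sin θ = -3/5: (4, 2, -1) → (19/5, 2, 8/5); (3, -1/5, -32/5) → (156/25, -1/5, -83/25)

image vertices: (19/5, 2, 8/5), (156/25, -1/5, -83/25)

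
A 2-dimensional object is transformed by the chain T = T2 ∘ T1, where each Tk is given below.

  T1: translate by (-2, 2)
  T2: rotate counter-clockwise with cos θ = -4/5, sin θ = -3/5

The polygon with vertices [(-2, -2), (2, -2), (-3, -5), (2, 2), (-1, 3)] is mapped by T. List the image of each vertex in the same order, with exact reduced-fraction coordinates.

T1 translate by (-2, 2): (-2, -2) → (-4, 0); (2, -2) → (0, 0); (-3, -5) → (-5, -3); (2, 2) → (0, 4); (-1, 3) → (-3, 5)
T2 rotate counter-clockwise with cos θ = -4/5, sin θ = -3/5: (-4, 0) → (16/5, 12/5); (0, 0) → (0, 0); (-5, -3) → (11/5, 27/5); (0, 4) → (12/5, -16/5); (-3, 5) → (27/5, -11/5)

image vertices: (16/5, 12/5), (0, 0), (11/5, 27/5), (12/5, -16/5), (27/5, -11/5)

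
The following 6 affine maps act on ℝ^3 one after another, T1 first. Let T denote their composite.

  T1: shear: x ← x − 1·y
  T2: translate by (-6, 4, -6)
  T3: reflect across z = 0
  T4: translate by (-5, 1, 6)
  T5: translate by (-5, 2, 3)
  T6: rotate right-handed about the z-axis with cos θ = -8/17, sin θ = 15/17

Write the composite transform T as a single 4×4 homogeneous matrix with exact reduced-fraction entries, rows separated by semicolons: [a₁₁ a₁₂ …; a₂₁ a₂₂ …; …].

T = [-8/17 -7/17 0 23/17; 15/17 -23/17 0 -296/17; 0 0 -1 15; 0 0 0 1]

T1 = [1 -1 0 0; 0 1 0 0; 0 0 1 0; 0 0 0 1]
T2·T1 = [1 -1 0 -6; 0 1 0 4; 0 0 1 -6; 0 0 0 1]
T3·…·T1 = [1 -1 0 -6; 0 1 0 4; 0 0 -1 6; 0 0 0 1]
T4·…·T1 = [1 -1 0 -11; 0 1 0 5; 0 0 -1 12; 0 0 0 1]
T5·…·T1 = [1 -1 0 -16; 0 1 0 7; 0 0 -1 15; 0 0 0 1]
T6·…·T1 = [-8/17 -7/17 0 23/17; 15/17 -23/17 0 -296/17; 0 0 -1 15; 0 0 0 1]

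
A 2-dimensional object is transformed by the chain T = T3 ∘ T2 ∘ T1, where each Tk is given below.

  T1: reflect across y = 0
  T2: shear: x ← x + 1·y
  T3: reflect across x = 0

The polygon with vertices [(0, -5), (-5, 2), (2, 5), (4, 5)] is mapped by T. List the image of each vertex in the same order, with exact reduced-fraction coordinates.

image vertices: (-5, 5), (7, -2), (3, -5), (1, -5)

T1 reflect across y = 0: (0, -5) → (0, 5); (-5, 2) → (-5, -2); (2, 5) → (2, -5); (4, 5) → (4, -5)
T2 shear: x ← x + 1·y: (0, 5) → (5, 5); (-5, -2) → (-7, -2); (2, -5) → (-3, -5); (4, -5) → (-1, -5)
T3 reflect across x = 0: (5, 5) → (-5, 5); (-7, -2) → (7, -2); (-3, -5) → (3, -5); (-1, -5) → (1, -5)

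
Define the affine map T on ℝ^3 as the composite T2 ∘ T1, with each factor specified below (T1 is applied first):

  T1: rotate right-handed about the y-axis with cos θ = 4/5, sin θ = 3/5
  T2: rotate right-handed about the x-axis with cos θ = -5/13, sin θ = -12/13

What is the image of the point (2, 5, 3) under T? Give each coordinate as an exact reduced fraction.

T(p) = (17/5, -53/65, -66/13)

T1 rotate right-handed about the y-axis with cos θ = 4/5, sin θ = 3/5: (2, 5, 3) → (17/5, 5, 6/5)
T2 rotate right-handed about the x-axis with cos θ = -5/13, sin θ = -12/13: (17/5, 5, 6/5) → (17/5, -53/65, -66/13)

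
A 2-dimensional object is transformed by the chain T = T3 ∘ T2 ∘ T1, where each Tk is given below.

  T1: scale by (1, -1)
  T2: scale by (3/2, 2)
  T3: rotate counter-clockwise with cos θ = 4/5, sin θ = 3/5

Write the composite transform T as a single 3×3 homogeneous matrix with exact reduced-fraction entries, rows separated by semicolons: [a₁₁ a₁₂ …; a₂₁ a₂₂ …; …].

T1 = [1 0 0; 0 -1 0; 0 0 1]
T2·T1 = [3/2 0 0; 0 -2 0; 0 0 1]
T3·…·T1 = [6/5 6/5 0; 9/10 -8/5 0; 0 0 1]

T = [6/5 6/5 0; 9/10 -8/5 0; 0 0 1]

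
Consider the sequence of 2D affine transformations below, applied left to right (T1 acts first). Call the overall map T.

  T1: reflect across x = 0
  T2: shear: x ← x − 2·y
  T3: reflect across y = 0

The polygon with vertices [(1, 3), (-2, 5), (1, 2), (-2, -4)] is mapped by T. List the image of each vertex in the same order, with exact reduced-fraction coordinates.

image vertices: (-7, -3), (-8, -5), (-5, -2), (10, 4)

T1 reflect across x = 0: (1, 3) → (-1, 3); (-2, 5) → (2, 5); (1, 2) → (-1, 2); (-2, -4) → (2, -4)
T2 shear: x ← x − 2·y: (-1, 3) → (-7, 3); (2, 5) → (-8, 5); (-1, 2) → (-5, 2); (2, -4) → (10, -4)
T3 reflect across y = 0: (-7, 3) → (-7, -3); (-8, 5) → (-8, -5); (-5, 2) → (-5, -2); (10, -4) → (10, 4)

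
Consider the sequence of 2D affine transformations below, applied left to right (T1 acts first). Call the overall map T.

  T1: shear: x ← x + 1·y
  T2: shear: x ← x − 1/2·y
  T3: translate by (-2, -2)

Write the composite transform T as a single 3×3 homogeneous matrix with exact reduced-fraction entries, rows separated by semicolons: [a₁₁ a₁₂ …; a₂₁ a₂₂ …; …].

T = [1 1/2 -2; 0 1 -2; 0 0 1]

T1 = [1 1 0; 0 1 0; 0 0 1]
T2·T1 = [1 1/2 0; 0 1 0; 0 0 1]
T3·…·T1 = [1 1/2 -2; 0 1 -2; 0 0 1]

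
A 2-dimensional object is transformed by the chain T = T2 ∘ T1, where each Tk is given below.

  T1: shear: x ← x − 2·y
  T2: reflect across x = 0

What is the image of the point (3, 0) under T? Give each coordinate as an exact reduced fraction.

T1 shear: x ← x − 2·y: (3, 0) → (3, 0)
T2 reflect across x = 0: (3, 0) → (-3, 0)

T(p) = (-3, 0)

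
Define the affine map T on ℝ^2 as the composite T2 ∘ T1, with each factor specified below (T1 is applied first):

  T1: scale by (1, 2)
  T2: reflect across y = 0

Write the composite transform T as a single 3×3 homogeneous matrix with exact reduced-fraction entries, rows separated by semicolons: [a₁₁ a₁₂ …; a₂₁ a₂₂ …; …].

T1 = [1 0 0; 0 2 0; 0 0 1]
T2·T1 = [1 0 0; 0 -2 0; 0 0 1]

T = [1 0 0; 0 -2 0; 0 0 1]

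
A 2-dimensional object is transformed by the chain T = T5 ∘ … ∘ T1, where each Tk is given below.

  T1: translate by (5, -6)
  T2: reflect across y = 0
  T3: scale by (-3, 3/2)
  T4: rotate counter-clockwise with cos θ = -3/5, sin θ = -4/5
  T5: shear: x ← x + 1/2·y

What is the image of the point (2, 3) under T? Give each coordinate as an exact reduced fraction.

T(p) = (93/4, 141/10)

T1 translate by (5, -6): (2, 3) → (7, -3)
T2 reflect across y = 0: (7, -3) → (7, 3)
T3 scale by (-3, 3/2): (7, 3) → (-21, 9/2)
T4 rotate counter-clockwise with cos θ = -3/5, sin θ = -4/5: (-21, 9/2) → (81/5, 141/10)
T5 shear: x ← x + 1/2·y: (81/5, 141/10) → (93/4, 141/10)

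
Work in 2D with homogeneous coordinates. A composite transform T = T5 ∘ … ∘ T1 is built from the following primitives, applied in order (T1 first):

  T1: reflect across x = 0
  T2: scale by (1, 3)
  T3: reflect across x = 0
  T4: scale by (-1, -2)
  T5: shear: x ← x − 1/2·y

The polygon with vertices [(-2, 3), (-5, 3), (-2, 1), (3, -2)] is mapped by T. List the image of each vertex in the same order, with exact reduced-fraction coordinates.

image vertices: (11, -18), (14, -18), (5, -6), (-9, 12)

T1 reflect across x = 0: (-2, 3) → (2, 3); (-5, 3) → (5, 3); (-2, 1) → (2, 1); (3, -2) → (-3, -2)
T2 scale by (1, 3): (2, 3) → (2, 9); (5, 3) → (5, 9); (2, 1) → (2, 3); (-3, -2) → (-3, -6)
T3 reflect across x = 0: (2, 9) → (-2, 9); (5, 9) → (-5, 9); (2, 3) → (-2, 3); (-3, -6) → (3, -6)
T4 scale by (-1, -2): (-2, 9) → (2, -18); (-5, 9) → (5, -18); (-2, 3) → (2, -6); (3, -6) → (-3, 12)
T5 shear: x ← x − 1/2·y: (2, -18) → (11, -18); (5, -18) → (14, -18); (2, -6) → (5, -6); (-3, 12) → (-9, 12)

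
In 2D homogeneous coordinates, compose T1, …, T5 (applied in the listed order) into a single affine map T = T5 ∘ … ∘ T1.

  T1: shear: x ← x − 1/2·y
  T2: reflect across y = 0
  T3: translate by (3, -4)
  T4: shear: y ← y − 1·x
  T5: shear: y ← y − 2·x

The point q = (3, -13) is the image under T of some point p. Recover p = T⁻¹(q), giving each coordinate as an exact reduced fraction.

p = (0, 0)

T1 = [1 -1/2 0; 0 1 0; 0 0 1]
T2·T1 = [1 -1/2 0; 0 -1 0; 0 0 1]
T3·…·T1 = [1 -1/2 3; 0 -1 -4; 0 0 1]
T4·…·T1 = [1 -1/2 3; -1 -1/2 -7; 0 0 1]
T5·…·T1 = [1 -1/2 3; -3 1/2 -13; 0 0 1]
det M = -1; M⁻¹ = [-1/2 -1/2 -5; -3 -1 -4; 0 0 1]
M⁻¹ · (3, -13)ᵀ = (0, 0)ᵀ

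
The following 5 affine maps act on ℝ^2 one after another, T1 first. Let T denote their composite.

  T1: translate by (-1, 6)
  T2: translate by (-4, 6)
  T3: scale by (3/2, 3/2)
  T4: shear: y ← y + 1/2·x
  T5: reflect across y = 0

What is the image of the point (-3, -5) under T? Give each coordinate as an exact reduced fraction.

T(p) = (-12, -9/2)

T1 translate by (-1, 6): (-3, -5) → (-4, 1)
T2 translate by (-4, 6): (-4, 1) → (-8, 7)
T3 scale by (3/2, 3/2): (-8, 7) → (-12, 21/2)
T4 shear: y ← y + 1/2·x: (-12, 21/2) → (-12, 9/2)
T5 reflect across y = 0: (-12, 9/2) → (-12, -9/2)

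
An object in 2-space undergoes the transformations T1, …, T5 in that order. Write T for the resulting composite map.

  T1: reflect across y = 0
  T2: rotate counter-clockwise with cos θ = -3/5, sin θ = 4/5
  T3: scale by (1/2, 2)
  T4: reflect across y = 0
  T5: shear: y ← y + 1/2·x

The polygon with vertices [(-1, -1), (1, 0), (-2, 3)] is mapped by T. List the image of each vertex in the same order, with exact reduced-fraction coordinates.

T1 reflect across y = 0: (-1, -1) → (-1, 1); (1, 0) → (1, 0); (-2, 3) → (-2, -3)
T2 rotate counter-clockwise with cos θ = -3/5, sin θ = 4/5: (-1, 1) → (-1/5, -7/5); (1, 0) → (-3/5, 4/5); (-2, -3) → (18/5, 1/5)
T3 scale by (1/2, 2): (-1/5, -7/5) → (-1/10, -14/5); (-3/5, 4/5) → (-3/10, 8/5); (18/5, 1/5) → (9/5, 2/5)
T4 reflect across y = 0: (-1/10, -14/5) → (-1/10, 14/5); (-3/10, 8/5) → (-3/10, -8/5); (9/5, 2/5) → (9/5, -2/5)
T5 shear: y ← y + 1/2·x: (-1/10, 14/5) → (-1/10, 11/4); (-3/10, -8/5) → (-3/10, -7/4); (9/5, -2/5) → (9/5, 1/2)

image vertices: (-1/10, 11/4), (-3/10, -7/4), (9/5, 1/2)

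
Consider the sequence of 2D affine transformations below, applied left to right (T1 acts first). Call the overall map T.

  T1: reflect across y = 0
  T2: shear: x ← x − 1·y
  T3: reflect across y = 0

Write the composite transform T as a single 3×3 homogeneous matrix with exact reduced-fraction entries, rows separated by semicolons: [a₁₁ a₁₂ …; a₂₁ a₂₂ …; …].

T = [1 1 0; 0 1 0; 0 0 1]

T1 = [1 0 0; 0 -1 0; 0 0 1]
T2·T1 = [1 1 0; 0 -1 0; 0 0 1]
T3·…·T1 = [1 1 0; 0 1 0; 0 0 1]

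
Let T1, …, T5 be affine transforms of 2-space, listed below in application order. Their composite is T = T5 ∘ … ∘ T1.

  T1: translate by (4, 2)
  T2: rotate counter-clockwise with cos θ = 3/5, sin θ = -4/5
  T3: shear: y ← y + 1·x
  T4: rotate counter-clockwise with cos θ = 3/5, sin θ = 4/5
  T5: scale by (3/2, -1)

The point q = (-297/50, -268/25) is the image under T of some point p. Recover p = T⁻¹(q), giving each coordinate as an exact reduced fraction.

p = (-3, 5)

T1 = [1 0 4; 0 1 2; 0 0 1]
T2·T1 = [3/5 4/5 4; -4/5 3/5 -2; 0 0 1]
T3·…·T1 = [3/5 4/5 4; -1/5 7/5 2; 0 0 1]
T4·…·T1 = [13/25 -16/25 4/5; 9/25 37/25 22/5; 0 0 1]
T5·…·T1 = [39/50 -24/25 6/5; -9/25 -37/25 -22/5; 0 0 1]
det M = -3/2; M⁻¹ = [74/75 -16/25 -4; -6/25 -13/25 -2; 0 0 1]
M⁻¹ · (-297/50, -268/25)ᵀ = (-3, 5)ᵀ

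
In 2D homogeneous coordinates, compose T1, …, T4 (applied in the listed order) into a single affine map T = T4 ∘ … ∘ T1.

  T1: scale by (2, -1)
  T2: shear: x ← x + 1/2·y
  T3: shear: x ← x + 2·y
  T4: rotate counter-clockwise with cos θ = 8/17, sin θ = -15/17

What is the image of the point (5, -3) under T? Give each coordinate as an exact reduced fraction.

T(p) = (185/17, -477/34)

T1 scale by (2, -1): (5, -3) → (10, 3)
T2 shear: x ← x + 1/2·y: (10, 3) → (23/2, 3)
T3 shear: x ← x + 2·y: (23/2, 3) → (35/2, 3)
T4 rotate counter-clockwise with cos θ = 8/17, sin θ = -15/17: (35/2, 3) → (185/17, -477/34)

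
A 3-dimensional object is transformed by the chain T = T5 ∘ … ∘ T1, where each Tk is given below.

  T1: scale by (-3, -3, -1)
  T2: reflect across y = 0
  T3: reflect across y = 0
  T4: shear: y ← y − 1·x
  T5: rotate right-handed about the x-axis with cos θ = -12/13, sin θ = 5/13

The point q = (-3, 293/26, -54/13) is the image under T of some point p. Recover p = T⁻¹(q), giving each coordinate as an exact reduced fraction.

T1 = [-3 0 0 0; 0 -3 0 0; 0 0 -1 0; 0 0 0 1]
T2·T1 = [-3 0 0 0; 0 3 0 0; 0 0 -1 0; 0 0 0 1]
T3·…·T1 = [-3 0 0 0; 0 -3 0 0; 0 0 -1 0; 0 0 0 1]
T4·…·T1 = [-3 0 0 0; 3 -3 0 0; 0 0 -1 0; 0 0 0 1]
T5·…·T1 = [-3 0 0 0; -36/13 36/13 5/13 0; 15/13 -15/13 12/13 0; 0 0 0 1]
det M = -9; M⁻¹ = [-1/3 0 0 0; -1/3 4/13 -5/39 0; 0 5/13 12/13 0; 0 0 0 1]
M⁻¹ · (-3, 293/26, -54/13)ᵀ = (1, 5, 1/2)ᵀ

p = (1, 5, 1/2)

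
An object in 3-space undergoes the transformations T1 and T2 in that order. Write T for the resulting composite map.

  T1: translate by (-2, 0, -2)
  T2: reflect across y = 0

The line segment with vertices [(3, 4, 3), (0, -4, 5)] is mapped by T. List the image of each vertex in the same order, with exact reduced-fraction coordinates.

T1 translate by (-2, 0, -2): (3, 4, 3) → (1, 4, 1); (0, -4, 5) → (-2, -4, 3)
T2 reflect across y = 0: (1, 4, 1) → (1, -4, 1); (-2, -4, 3) → (-2, 4, 3)

image vertices: (1, -4, 1), (-2, 4, 3)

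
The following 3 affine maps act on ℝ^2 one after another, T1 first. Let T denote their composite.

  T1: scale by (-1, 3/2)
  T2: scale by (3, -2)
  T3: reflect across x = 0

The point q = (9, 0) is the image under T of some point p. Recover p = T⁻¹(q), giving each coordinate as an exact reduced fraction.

T1 = [-1 0 0; 0 3/2 0; 0 0 1]
T2·T1 = [-3 0 0; 0 -3 0; 0 0 1]
T3·…·T1 = [3 0 0; 0 -3 0; 0 0 1]
det M = -9; M⁻¹ = [1/3 0 0; 0 -1/3 0; 0 0 1]
M⁻¹ · (9, 0)ᵀ = (3, 0)ᵀ

p = (3, 0)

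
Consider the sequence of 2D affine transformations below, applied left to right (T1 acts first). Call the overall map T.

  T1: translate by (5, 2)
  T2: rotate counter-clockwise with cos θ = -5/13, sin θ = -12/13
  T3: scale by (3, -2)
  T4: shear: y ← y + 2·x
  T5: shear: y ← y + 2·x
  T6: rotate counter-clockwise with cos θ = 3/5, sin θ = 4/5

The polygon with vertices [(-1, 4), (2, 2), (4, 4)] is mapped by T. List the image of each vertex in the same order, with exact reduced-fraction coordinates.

T1 translate by (5, 2): (-1, 4) → (4, 6); (2, 2) → (7, 4); (4, 4) → (9, 6)
T2 rotate counter-clockwise with cos θ = -5/13, sin θ = -12/13: (4, 6) → (4, -6); (7, 4) → (1, -8); (9, 6) → (27/13, -138/13)
T3 scale by (3, -2): (4, -6) → (12, 12); (1, -8) → (3, 16); (27/13, -138/13) → (81/13, 276/13)
T4 shear: y ← y + 2·x: (12, 12) → (12, 36); (3, 16) → (3, 22); (81/13, 276/13) → (81/13, 438/13)
T5 shear: y ← y + 2·x: (12, 36) → (12, 60); (3, 22) → (3, 28); (81/13, 438/13) → (81/13, 600/13)
T6 rotate counter-clockwise with cos θ = 3/5, sin θ = 4/5: (12, 60) → (-204/5, 228/5); (3, 28) → (-103/5, 96/5); (81/13, 600/13) → (-2157/65, 2124/65)

image vertices: (-204/5, 228/5), (-103/5, 96/5), (-2157/65, 2124/65)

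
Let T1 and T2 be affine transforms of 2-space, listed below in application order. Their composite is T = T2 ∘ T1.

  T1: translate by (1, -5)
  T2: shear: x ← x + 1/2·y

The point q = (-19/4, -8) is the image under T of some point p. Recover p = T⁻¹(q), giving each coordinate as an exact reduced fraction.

p = (-7/4, -3)

T1 = [1 0 1; 0 1 -5; 0 0 1]
T2·T1 = [1 1/2 -3/2; 0 1 -5; 0 0 1]
det M = 1; M⁻¹ = [1 -1/2 -1; 0 1 5; 0 0 1]
M⁻¹ · (-19/4, -8)ᵀ = (-7/4, -3)ᵀ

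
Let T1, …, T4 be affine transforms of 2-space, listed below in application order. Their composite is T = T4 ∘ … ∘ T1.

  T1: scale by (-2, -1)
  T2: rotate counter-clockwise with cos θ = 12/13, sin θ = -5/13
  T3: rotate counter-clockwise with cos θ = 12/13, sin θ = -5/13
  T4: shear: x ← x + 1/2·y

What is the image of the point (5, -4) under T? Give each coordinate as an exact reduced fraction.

T1 scale by (-2, -1): (5, -4) → (-10, 4)
T2 rotate counter-clockwise with cos θ = 12/13, sin θ = -5/13: (-10, 4) → (-100/13, 98/13)
T3 rotate counter-clockwise with cos θ = 12/13, sin θ = -5/13: (-100/13, 98/13) → (-710/169, 1676/169)
T4 shear: x ← x + 1/2·y: (-710/169, 1676/169) → (128/169, 1676/169)

T(p) = (128/169, 1676/169)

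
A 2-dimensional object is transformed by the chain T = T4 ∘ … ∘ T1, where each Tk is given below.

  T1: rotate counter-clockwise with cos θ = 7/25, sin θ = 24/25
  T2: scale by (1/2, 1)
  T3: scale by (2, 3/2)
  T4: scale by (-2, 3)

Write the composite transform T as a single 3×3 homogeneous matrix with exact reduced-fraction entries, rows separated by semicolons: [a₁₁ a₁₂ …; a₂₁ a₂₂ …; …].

T = [-14/25 48/25 0; 108/25 63/50 0; 0 0 1]

T1 = [7/25 -24/25 0; 24/25 7/25 0; 0 0 1]
T2·T1 = [7/50 -12/25 0; 24/25 7/25 0; 0 0 1]
T3·…·T1 = [7/25 -24/25 0; 36/25 21/50 0; 0 0 1]
T4·…·T1 = [-14/25 48/25 0; 108/25 63/50 0; 0 0 1]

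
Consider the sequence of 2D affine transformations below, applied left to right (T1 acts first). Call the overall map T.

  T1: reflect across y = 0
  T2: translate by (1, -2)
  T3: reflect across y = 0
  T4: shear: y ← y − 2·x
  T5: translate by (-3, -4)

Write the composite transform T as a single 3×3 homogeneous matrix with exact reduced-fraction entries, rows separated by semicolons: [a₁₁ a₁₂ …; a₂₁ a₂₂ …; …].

T = [1 0 -2; -2 1 -4; 0 0 1]

T1 = [1 0 0; 0 -1 0; 0 0 1]
T2·T1 = [1 0 1; 0 -1 -2; 0 0 1]
T3·…·T1 = [1 0 1; 0 1 2; 0 0 1]
T4·…·T1 = [1 0 1; -2 1 0; 0 0 1]
T5·…·T1 = [1 0 -2; -2 1 -4; 0 0 1]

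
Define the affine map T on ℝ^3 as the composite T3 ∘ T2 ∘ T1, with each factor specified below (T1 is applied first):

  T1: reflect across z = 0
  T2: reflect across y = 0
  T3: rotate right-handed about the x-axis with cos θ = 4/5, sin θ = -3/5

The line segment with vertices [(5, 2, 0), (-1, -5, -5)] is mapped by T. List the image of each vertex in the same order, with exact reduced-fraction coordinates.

image vertices: (5, -8/5, 6/5), (-1, 7, 1)

T1 reflect across z = 0: (5, 2, 0) → (5, 2, 0); (-1, -5, -5) → (-1, -5, 5)
T2 reflect across y = 0: (5, 2, 0) → (5, -2, 0); (-1, -5, 5) → (-1, 5, 5)
T3 rotate right-handed about the x-axis with cos θ = 4/5, sin θ = -3/5: (5, -2, 0) → (5, -8/5, 6/5); (-1, 5, 5) → (-1, 7, 1)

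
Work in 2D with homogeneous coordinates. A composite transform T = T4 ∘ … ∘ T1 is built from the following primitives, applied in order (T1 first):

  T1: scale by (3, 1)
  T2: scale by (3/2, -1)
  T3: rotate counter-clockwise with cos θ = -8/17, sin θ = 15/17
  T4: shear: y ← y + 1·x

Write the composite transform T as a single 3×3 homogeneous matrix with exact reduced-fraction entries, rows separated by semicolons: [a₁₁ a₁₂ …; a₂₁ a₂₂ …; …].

T1 = [3 0 0; 0 1 0; 0 0 1]
T2·T1 = [9/2 0 0; 0 -1 0; 0 0 1]
T3·…·T1 = [-36/17 15/17 0; 135/34 8/17 0; 0 0 1]
T4·…·T1 = [-36/17 15/17 0; 63/34 23/17 0; 0 0 1]

T = [-36/17 15/17 0; 63/34 23/17 0; 0 0 1]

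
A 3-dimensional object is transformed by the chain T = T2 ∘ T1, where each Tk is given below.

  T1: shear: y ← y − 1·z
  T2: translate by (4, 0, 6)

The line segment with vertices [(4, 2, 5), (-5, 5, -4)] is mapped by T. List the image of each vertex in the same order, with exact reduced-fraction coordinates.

image vertices: (8, -3, 11), (-1, 9, 2)

T1 shear: y ← y − 1·z: (4, 2, 5) → (4, -3, 5); (-5, 5, -4) → (-5, 9, -4)
T2 translate by (4, 0, 6): (4, -3, 5) → (8, -3, 11); (-5, 9, -4) → (-1, 9, 2)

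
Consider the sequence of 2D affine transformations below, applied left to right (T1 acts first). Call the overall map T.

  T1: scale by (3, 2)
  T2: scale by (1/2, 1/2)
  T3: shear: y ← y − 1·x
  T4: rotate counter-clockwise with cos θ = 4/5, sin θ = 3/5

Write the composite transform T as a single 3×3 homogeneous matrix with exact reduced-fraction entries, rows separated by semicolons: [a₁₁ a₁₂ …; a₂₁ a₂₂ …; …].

T = [21/10 -3/5 0; -3/10 4/5 0; 0 0 1]

T1 = [3 0 0; 0 2 0; 0 0 1]
T2·T1 = [3/2 0 0; 0 1 0; 0 0 1]
T3·…·T1 = [3/2 0 0; -3/2 1 0; 0 0 1]
T4·…·T1 = [21/10 -3/5 0; -3/10 4/5 0; 0 0 1]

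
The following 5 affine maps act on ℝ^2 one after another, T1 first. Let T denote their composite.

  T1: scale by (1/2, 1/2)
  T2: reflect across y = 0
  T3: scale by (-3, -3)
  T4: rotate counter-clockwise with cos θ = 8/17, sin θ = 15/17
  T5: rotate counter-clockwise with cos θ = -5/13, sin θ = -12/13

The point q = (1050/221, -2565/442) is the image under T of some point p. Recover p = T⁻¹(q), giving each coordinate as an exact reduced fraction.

p = (-5, 0)

T1 = [1/2 0 0; 0 1/2 0; 0 0 1]
T2·T1 = [1/2 0 0; 0 -1/2 0; 0 0 1]
T3·…·T1 = [-3/2 0 0; 0 3/2 0; 0 0 1]
T4·…·T1 = [-12/17 -45/34 0; -45/34 12/17 0; 0 0 1]
T5·…·T1 = [-210/221 513/442 0; 513/442 210/221 0; 0 0 1]
det M = -9/4; M⁻¹ = [-280/663 114/221 0; 114/221 280/663 0; 0 0 1]
M⁻¹ · (1050/221, -2565/442)ᵀ = (-5, 0)ᵀ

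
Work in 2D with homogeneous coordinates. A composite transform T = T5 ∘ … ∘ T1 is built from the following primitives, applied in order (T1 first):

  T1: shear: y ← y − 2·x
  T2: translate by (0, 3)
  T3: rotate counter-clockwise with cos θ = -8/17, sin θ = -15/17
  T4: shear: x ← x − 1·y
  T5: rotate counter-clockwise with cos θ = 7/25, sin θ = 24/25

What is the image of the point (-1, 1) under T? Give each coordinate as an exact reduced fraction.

T1 shear: y ← y − 2·x: (-1, 1) → (-1, 3)
T2 translate by (0, 3): (-1, 3) → (-1, 6)
T3 rotate counter-clockwise with cos θ = -8/17, sin θ = -15/17: (-1, 6) → (98/17, -33/17)
T4 shear: x ← x − 1·y: (98/17, -33/17) → (131/17, -33/17)
T5 rotate counter-clockwise with cos θ = 7/25, sin θ = 24/25: (131/17, -33/17) → (1709/425, 2913/425)

T(p) = (1709/425, 2913/425)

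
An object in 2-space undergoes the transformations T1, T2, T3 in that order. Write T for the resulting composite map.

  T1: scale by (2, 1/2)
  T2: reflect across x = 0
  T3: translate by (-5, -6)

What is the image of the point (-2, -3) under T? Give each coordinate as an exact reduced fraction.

T(p) = (-1, -15/2)

T1 scale by (2, 1/2): (-2, -3) → (-4, -3/2)
T2 reflect across x = 0: (-4, -3/2) → (4, -3/2)
T3 translate by (-5, -6): (4, -3/2) → (-1, -15/2)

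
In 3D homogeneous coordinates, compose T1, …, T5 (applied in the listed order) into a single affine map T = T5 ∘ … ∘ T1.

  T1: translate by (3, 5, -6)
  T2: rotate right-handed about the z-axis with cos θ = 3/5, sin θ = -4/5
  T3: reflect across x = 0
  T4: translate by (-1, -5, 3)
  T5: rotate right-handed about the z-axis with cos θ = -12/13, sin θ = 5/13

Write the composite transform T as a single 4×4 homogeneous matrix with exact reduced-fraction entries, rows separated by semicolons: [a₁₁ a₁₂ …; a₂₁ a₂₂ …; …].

T = [56/65 33/65 0 518/65; 33/65 -56/65 0 94/65; 0 0 1 -3; 0 0 0 1]

T1 = [1 0 0 3; 0 1 0 5; 0 0 1 -6; 0 0 0 1]
T2·T1 = [3/5 4/5 0 29/5; -4/5 3/5 0 3/5; 0 0 1 -6; 0 0 0 1]
T3·…·T1 = [-3/5 -4/5 0 -29/5; -4/5 3/5 0 3/5; 0 0 1 -6; 0 0 0 1]
T4·…·T1 = [-3/5 -4/5 0 -34/5; -4/5 3/5 0 -22/5; 0 0 1 -3; 0 0 0 1]
T5·…·T1 = [56/65 33/65 0 518/65; 33/65 -56/65 0 94/65; 0 0 1 -3; 0 0 0 1]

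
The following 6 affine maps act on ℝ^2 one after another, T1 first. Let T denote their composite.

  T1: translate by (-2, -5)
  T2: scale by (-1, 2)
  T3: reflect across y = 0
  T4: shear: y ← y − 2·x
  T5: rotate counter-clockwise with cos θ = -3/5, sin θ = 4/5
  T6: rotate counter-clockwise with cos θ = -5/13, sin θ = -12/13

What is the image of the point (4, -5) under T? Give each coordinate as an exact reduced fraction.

T(p) = (-102/13, 296/13)

T1 translate by (-2, -5): (4, -5) → (2, -10)
T2 scale by (-1, 2): (2, -10) → (-2, -20)
T3 reflect across y = 0: (-2, -20) → (-2, 20)
T4 shear: y ← y − 2·x: (-2, 20) → (-2, 24)
T5 rotate counter-clockwise with cos θ = -3/5, sin θ = 4/5: (-2, 24) → (-18, -16)
T6 rotate counter-clockwise with cos θ = -5/13, sin θ = -12/13: (-18, -16) → (-102/13, 296/13)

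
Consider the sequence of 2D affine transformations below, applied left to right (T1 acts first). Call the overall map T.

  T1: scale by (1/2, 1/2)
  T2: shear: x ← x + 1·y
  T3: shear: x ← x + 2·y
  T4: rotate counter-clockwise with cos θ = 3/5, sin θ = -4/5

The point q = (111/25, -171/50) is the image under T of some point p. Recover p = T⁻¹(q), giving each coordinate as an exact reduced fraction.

T1 = [1/2 0 0; 0 1/2 0; 0 0 1]
T2·T1 = [1/2 1/2 0; 0 1/2 0; 0 0 1]
T3·…·T1 = [1/2 3/2 0; 0 1/2 0; 0 0 1]
T4·…·T1 = [3/10 13/10 0; -2/5 -9/10 0; 0 0 1]
det M = 1/4; M⁻¹ = [-18/5 -26/5 0; 8/5 6/5 0; 0 0 1]
M⁻¹ · (111/25, -171/50)ᵀ = (9/5, 3)ᵀ

p = (9/5, 3)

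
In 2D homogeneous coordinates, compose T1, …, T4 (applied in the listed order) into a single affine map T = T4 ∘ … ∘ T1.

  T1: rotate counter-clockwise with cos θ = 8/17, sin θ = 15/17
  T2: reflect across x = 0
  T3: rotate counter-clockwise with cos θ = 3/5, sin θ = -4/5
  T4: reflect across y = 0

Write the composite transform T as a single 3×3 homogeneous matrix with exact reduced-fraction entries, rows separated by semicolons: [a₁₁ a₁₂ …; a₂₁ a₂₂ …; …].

T = [36/85 77/85 0; -77/85 36/85 0; 0 0 1]

T1 = [8/17 -15/17 0; 15/17 8/17 0; 0 0 1]
T2·T1 = [-8/17 15/17 0; 15/17 8/17 0; 0 0 1]
T3·…·T1 = [36/85 77/85 0; 77/85 -36/85 0; 0 0 1]
T4·…·T1 = [36/85 77/85 0; -77/85 36/85 0; 0 0 1]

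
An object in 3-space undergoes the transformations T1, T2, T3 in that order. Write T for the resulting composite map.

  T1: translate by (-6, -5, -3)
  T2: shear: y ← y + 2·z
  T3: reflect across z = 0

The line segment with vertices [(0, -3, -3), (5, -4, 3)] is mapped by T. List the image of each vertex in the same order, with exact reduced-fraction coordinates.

T1 translate by (-6, -5, -3): (0, -3, -3) → (-6, -8, -6); (5, -4, 3) → (-1, -9, 0)
T2 shear: y ← y + 2·z: (-6, -8, -6) → (-6, -20, -6); (-1, -9, 0) → (-1, -9, 0)
T3 reflect across z = 0: (-6, -20, -6) → (-6, -20, 6); (-1, -9, 0) → (-1, -9, 0)

image vertices: (-6, -20, 6), (-1, -9, 0)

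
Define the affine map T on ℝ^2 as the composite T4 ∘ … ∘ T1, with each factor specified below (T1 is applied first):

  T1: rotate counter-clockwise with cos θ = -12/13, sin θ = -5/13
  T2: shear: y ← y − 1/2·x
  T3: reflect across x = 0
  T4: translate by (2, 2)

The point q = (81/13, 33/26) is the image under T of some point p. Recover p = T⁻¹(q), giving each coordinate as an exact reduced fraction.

T1 = [-12/13 5/13 0; -5/13 -12/13 0; 0 0 1]
T2·T1 = [-12/13 5/13 0; 1/13 -29/26 0; 0 0 1]
T3·…·T1 = [12/13 -5/13 0; 1/13 -29/26 0; 0 0 1]
T4·…·T1 = [12/13 -5/13 2; 1/13 -29/26 2; 0 0 1]
det M = -1; M⁻¹ = [29/26 -5/13 -19/13; 1/13 -12/13 22/13; 0 0 1]
M⁻¹ · (81/13, 33/26)ᵀ = (5, 1)ᵀ

p = (5, 1)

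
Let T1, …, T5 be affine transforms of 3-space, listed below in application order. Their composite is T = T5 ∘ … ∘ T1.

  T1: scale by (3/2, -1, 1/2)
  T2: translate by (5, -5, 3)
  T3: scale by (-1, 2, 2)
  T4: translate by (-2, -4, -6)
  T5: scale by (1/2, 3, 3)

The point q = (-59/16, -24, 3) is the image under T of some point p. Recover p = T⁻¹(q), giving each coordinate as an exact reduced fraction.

T1 = [3/2 0 0 0; 0 -1 0 0; 0 0 1/2 0; 0 0 0 1]
T2·T1 = [3/2 0 0 5; 0 -1 0 -5; 0 0 1/2 3; 0 0 0 1]
T3·…·T1 = [-3/2 0 0 -5; 0 -2 0 -10; 0 0 1 6; 0 0 0 1]
T4·…·T1 = [-3/2 0 0 -7; 0 -2 0 -14; 0 0 1 0; 0 0 0 1]
T5·…·T1 = [-3/4 0 0 -7/2; 0 -6 0 -42; 0 0 3 0; 0 0 0 1]
det M = 27/2; M⁻¹ = [-4/3 0 0 -14/3; 0 -1/6 0 -7; 0 0 1/3 0; 0 0 0 1]
M⁻¹ · (-59/16, -24, 3)ᵀ = (1/4, -3, 1)ᵀ

p = (1/4, -3, 1)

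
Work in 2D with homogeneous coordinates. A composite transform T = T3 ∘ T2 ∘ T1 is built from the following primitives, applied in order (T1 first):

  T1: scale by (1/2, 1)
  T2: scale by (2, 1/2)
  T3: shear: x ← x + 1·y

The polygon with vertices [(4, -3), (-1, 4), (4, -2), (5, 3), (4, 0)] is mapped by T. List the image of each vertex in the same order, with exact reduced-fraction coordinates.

T1 scale by (1/2, 1): (4, -3) → (2, -3); (-1, 4) → (-1/2, 4); (4, -2) → (2, -2); (5, 3) → (5/2, 3); (4, 0) → (2, 0)
T2 scale by (2, 1/2): (2, -3) → (4, -3/2); (-1/2, 4) → (-1, 2); (2, -2) → (4, -1); (5/2, 3) → (5, 3/2); (2, 0) → (4, 0)
T3 shear: x ← x + 1·y: (4, -3/2) → (5/2, -3/2); (-1, 2) → (1, 2); (4, -1) → (3, -1); (5, 3/2) → (13/2, 3/2); (4, 0) → (4, 0)

image vertices: (5/2, -3/2), (1, 2), (3, -1), (13/2, 3/2), (4, 0)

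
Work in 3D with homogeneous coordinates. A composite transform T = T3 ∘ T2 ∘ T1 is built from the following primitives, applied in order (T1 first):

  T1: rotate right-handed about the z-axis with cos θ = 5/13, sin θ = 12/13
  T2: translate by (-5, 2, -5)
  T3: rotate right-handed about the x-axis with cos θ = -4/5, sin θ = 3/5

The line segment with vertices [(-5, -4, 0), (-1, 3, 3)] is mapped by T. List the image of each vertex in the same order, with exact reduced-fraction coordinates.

image vertices: (-42/13, 411/65, 98/65), (-106/13, -38/65, 191/65)

T1 rotate right-handed about the z-axis with cos θ = 5/13, sin θ = 12/13: (-5, -4, 0) → (23/13, -80/13, 0); (-1, 3, 3) → (-41/13, 3/13, 3)
T2 translate by (-5, 2, -5): (23/13, -80/13, 0) → (-42/13, -54/13, -5); (-41/13, 3/13, 3) → (-106/13, 29/13, -2)
T3 rotate right-handed about the x-axis with cos θ = -4/5, sin θ = 3/5: (-42/13, -54/13, -5) → (-42/13, 411/65, 98/65); (-106/13, 29/13, -2) → (-106/13, -38/65, 191/65)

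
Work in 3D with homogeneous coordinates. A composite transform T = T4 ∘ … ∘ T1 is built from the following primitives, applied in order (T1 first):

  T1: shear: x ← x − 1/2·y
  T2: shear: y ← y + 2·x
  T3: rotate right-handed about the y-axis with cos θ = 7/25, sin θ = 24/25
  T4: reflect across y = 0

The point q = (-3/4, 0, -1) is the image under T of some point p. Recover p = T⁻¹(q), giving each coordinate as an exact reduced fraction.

p = (0, -3/2, -1)

T1 = [1 -1/2 0 0; 0 1 0 0; 0 0 1 0; 0 0 0 1]
T2·T1 = [1 -1/2 0 0; 2 0 0 0; 0 0 1 0; 0 0 0 1]
T3·…·T1 = [7/25 -7/50 24/25 0; 2 0 0 0; -24/25 12/25 7/25 0; 0 0 0 1]
T4·…·T1 = [7/25 -7/50 24/25 0; -2 0 0 0; -24/25 12/25 7/25 0; 0 0 0 1]
det M = -1; M⁻¹ = [0 -1/2 0 0; -14/25 -1 48/25 0; 24/25 0 7/25 0; 0 0 0 1]
M⁻¹ · (-3/4, 0, -1)ᵀ = (0, -3/2, -1)ᵀ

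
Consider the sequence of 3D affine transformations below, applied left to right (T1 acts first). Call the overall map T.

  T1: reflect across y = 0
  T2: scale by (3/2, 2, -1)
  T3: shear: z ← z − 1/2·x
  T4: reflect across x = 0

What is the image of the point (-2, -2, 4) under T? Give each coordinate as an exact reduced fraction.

T1 reflect across y = 0: (-2, -2, 4) → (-2, 2, 4)
T2 scale by (3/2, 2, -1): (-2, 2, 4) → (-3, 4, -4)
T3 shear: z ← z − 1/2·x: (-3, 4, -4) → (-3, 4, -5/2)
T4 reflect across x = 0: (-3, 4, -5/2) → (3, 4, -5/2)

T(p) = (3, 4, -5/2)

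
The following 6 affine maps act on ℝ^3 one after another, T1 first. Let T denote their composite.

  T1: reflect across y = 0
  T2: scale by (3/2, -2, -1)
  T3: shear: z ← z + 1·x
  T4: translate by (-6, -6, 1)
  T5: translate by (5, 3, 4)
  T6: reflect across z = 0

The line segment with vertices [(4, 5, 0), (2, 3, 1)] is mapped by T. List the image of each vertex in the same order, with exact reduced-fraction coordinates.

image vertices: (5, 7, -11), (2, 3, -7)

T1 reflect across y = 0: (4, 5, 0) → (4, -5, 0); (2, 3, 1) → (2, -3, 1)
T2 scale by (3/2, -2, -1): (4, -5, 0) → (6, 10, 0); (2, -3, 1) → (3, 6, -1)
T3 shear: z ← z + 1·x: (6, 10, 0) → (6, 10, 6); (3, 6, -1) → (3, 6, 2)
T4 translate by (-6, -6, 1): (6, 10, 6) → (0, 4, 7); (3, 6, 2) → (-3, 0, 3)
T5 translate by (5, 3, 4): (0, 4, 7) → (5, 7, 11); (-3, 0, 3) → (2, 3, 7)
T6 reflect across z = 0: (5, 7, 11) → (5, 7, -11); (2, 3, 7) → (2, 3, -7)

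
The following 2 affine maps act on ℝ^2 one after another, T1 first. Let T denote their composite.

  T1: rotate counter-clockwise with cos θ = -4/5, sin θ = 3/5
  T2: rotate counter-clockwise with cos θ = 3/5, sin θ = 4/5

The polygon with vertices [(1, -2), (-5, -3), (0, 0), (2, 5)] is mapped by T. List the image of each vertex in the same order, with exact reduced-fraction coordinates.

T1 rotate counter-clockwise with cos θ = -4/5, sin θ = 3/5: (1, -2) → (2/5, 11/5); (-5, -3) → (29/5, -3/5); (0, 0) → (0, 0); (2, 5) → (-23/5, -14/5)
T2 rotate counter-clockwise with cos θ = 3/5, sin θ = 4/5: (2/5, 11/5) → (-38/25, 41/25); (29/5, -3/5) → (99/25, 107/25); (0, 0) → (0, 0); (-23/5, -14/5) → (-13/25, -134/25)

image vertices: (-38/25, 41/25), (99/25, 107/25), (0, 0), (-13/25, -134/25)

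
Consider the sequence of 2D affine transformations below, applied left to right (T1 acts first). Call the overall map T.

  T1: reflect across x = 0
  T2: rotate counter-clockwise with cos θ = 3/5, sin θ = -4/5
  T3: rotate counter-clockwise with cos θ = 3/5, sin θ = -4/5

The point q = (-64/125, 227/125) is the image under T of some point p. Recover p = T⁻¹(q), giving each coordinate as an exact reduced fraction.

T1 = [-1 0 0; 0 1 0; 0 0 1]
T2·T1 = [-3/5 4/5 0; 4/5 3/5 0; 0 0 1]
T3·…·T1 = [7/25 24/25 0; 24/25 -7/25 0; 0 0 1]
det M = -1; M⁻¹ = [7/25 24/25 0; 24/25 -7/25 0; 0 0 1]
M⁻¹ · (-64/125, 227/125)ᵀ = (8/5, -1)ᵀ

p = (8/5, -1)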